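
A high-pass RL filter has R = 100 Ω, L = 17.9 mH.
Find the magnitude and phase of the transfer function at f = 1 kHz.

Step 1 — Angular frequency: ω = 2π·1000 = 6283 rad/s.
Step 2 — Transfer function: H(jω) = jωL/(R + jωL).
Step 3 — Numerator jωL = j·112.5; denominator R + jωL = 100 + j112.5.
Step 4 — H = 0.5585 + j0.4966.
Step 5 — Magnitude: |H| = 0.7473 (-2.5 dB); phase: φ = 41.6°.

|H| = 0.7473 (-2.5 dB), φ = 41.6°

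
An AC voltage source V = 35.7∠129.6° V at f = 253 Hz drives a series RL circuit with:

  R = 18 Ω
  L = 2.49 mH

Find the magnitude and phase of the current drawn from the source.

Step 1 — Angular frequency: ω = 2π·f = 2π·253 = 1590 rad/s.
Step 2 — Component impedances:
  R: Z = R = 18 Ω
  L: Z = jωL = j·1590·0.00249 = 0 + j3.958 Ω
Step 3 — Series combination: Z_total = R + L = 18 + j3.958 Ω = 18.43∠12.4° Ω.
Step 4 — Source phasor: V = 35.7∠129.6° V = -22.76 + j27.51 V.
Step 5 — Ohm's law: I = V / Z_total = (-22.76 + j27.51) / (18 + j3.958) = -0.8854 + j1.723 A.
Step 6 — Convert to polar: |I| = 1.937 A, ∠I = 117.2°.

I = 1.937∠117.2° A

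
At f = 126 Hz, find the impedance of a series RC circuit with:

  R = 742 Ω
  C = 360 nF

Step 1 — Angular frequency: ω = 2π·f = 2π·126 = 791.7 rad/s.
Step 2 — Component impedances:
  R: Z = R = 742 Ω
  C: Z = 1/(jωC) = -j/(ω·C) = 0 - j3509 Ω
Step 3 — Series combination: Z_total = R + C = 742 - j3509 Ω = 3586∠-78.1° Ω.

Z = 742 - j3509 Ω = 3586∠-78.1° Ω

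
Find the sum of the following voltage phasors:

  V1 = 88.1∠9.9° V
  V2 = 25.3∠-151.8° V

Step 1 — Convert each phasor to rectangular form:
  V1 = 88.1·(cos(9.9°) + j·sin(9.9°)) = 86.79 + j15.15 V
  V2 = 25.3·(cos(-151.8°) + j·sin(-151.8°)) = -22.3 - j11.96 V
Step 2 — Sum components: V_total = 64.49 + j3.191 V.
Step 3 — Convert to polar: |V_total| = 64.57 V, ∠V_total = 2.8°.

V_total = 64.57∠2.8° V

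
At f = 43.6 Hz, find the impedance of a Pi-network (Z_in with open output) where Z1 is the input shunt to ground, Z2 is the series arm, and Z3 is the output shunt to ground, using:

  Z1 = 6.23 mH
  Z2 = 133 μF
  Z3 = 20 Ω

Step 1 — Angular frequency: ω = 2π·f = 2π·43.6 = 273.9 rad/s.
Step 2 — Component impedances:
  Z1: Z = jωL = j·273.9·0.00623 = 0 + j1.707 Ω
  Z2: Z = 1/(jωC) = -j/(ω·C) = 0 - j27.45 Ω
  Z3: Z = R = 20 Ω
Step 3 — With open output, the series arm Z2 and the output shunt Z3 appear in series to ground: Z2 + Z3 = 20 - j27.45 Ω.
Step 4 — Parallel with input shunt Z1: Z_in = Z1 || (Z2 + Z3) = 0.05483 + j1.777 Ω = 1.778∠88.2° Ω.

Z = 0.05483 + j1.777 Ω = 1.778∠88.2° Ω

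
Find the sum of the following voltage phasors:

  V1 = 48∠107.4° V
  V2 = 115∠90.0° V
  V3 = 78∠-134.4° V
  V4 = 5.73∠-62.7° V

Step 1 — Convert each phasor to rectangular form:
  V1 = 48·(cos(107.4°) + j·sin(107.4°)) = -14.35 + j45.8 V
  V2 = 115·(cos(90.0°) + j·sin(90.0°)) = 0 + j115 V
  V3 = 78·(cos(-134.4°) + j·sin(-134.4°)) = -54.57 - j55.73 V
  V4 = 5.73·(cos(-62.7°) + j·sin(-62.7°)) = 2.628 - j5.092 V
Step 2 — Sum components: V_total = -66.3 + j99.98 V.
Step 3 — Convert to polar: |V_total| = 120 V, ∠V_total = 123.5°.

V_total = 120∠123.5° V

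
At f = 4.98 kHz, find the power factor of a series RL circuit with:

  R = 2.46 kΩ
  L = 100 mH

Step 1 — Angular frequency: ω = 2π·f = 2π·4980 = 3.129e+04 rad/s.
Step 2 — Component impedances:
  R: Z = R = 2460 Ω
  L: Z = jωL = j·3.129e+04·0.1 = 0 + j3129 Ω
Step 3 — Series combination: Z_total = R + L = 2460 + j3129 Ω = 3980∠51.8° Ω.
Step 4 — Power factor: PF = cos(φ) = Re(Z)/|Z| = 2460/3980 = 0.6181.
Step 5 — Type: Im(Z) = 3129 ⇒ lagging (phase φ = 51.8°).

PF = 0.6181 (lagging, φ = 51.8°)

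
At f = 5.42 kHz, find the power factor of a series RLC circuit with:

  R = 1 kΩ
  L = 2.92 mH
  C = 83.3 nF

Step 1 — Angular frequency: ω = 2π·f = 2π·5420 = 3.405e+04 rad/s.
Step 2 — Component impedances:
  R: Z = R = 1000 Ω
  L: Z = jωL = j·3.405e+04·0.00292 = 0 + j99.44 Ω
  C: Z = 1/(jωC) = -j/(ω·C) = 0 - j352.5 Ω
Step 3 — Series combination: Z_total = R + L + C = 1000 - j253.1 Ω = 1032∠-14.2° Ω.
Step 4 — Power factor: PF = cos(φ) = Re(Z)/|Z| = 1000/1031.53 = 0.9694.
Step 5 — Type: Im(Z) = -253.1 ⇒ leading (phase φ = -14.2°).

PF = 0.9694 (leading, φ = -14.2°)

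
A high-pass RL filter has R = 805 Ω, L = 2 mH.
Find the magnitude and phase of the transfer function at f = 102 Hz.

Step 1 — Angular frequency: ω = 2π·102 = 640.9 rad/s.
Step 2 — Transfer function: H(jω) = jωL/(R + jωL).
Step 3 — Numerator jωL = j·1.282; denominator R + jωL = 805 + j1.282.
Step 4 — H = 2.535e-06 + j0.001592.
Step 5 — Magnitude: |H| = 0.001592 (-56.0 dB); phase: φ = 89.9°.

|H| = 0.001592 (-56.0 dB), φ = 89.9°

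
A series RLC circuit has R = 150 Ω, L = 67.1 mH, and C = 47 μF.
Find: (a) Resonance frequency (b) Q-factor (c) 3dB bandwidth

Step 1 — Resonance condition Im(Z)=0 gives ω₀ = 1/√(LC).
Step 2 — ω₀ = 1/√(0.0671·4.7e-05) = 563.1 rad/s.
Step 3 — f₀ = ω₀/(2π) = 89.62 Hz.
Step 4 — Series Q: Q = ω₀L/R = 563.1·0.0671/150 = 0.2519.
Step 5 — 3dB bandwidth: Δω = ω₀/Q = 2235 rad/s; BW = Δω/(2π) = 355.8 Hz.

(a) f₀ = 89.62 Hz  (b) Q = 0.2519  (c) BW = 355.8 Hz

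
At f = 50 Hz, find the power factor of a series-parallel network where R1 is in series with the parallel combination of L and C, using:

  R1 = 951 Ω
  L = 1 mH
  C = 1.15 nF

Step 1 — Angular frequency: ω = 2π·f = 2π·50 = 314.2 rad/s.
Step 2 — Component impedances:
  R1: Z = R = 951 Ω
  L: Z = jωL = j·314.2·0.001 = 0 + j0.3142 Ω
  C: Z = 1/(jωC) = -j/(ω·C) = 0 - j2.768e+06 Ω
Step 3 — Parallel branch: L || C = 1/(1/L + 1/C) = 0 + j0.3142 Ω.
Step 4 — Series with R1: Z_total = R1 + (L || C) = 951 + j0.3142 Ω = 951∠0.0° Ω.
Step 5 — Power factor: PF = cos(φ) = Re(Z)/|Z| = 951/951 = 1.
Step 6 — Type: Im(Z) = 0.3142 ⇒ lagging (phase φ = 0.0°).

PF = 1 (lagging, φ = 0.0°)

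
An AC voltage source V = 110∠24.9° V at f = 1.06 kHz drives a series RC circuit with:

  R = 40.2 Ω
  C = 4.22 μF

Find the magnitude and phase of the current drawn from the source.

Step 1 — Angular frequency: ω = 2π·f = 2π·1060 = 6660 rad/s.
Step 2 — Component impedances:
  R: Z = R = 40.2 Ω
  C: Z = 1/(jωC) = -j/(ω·C) = 0 - j35.58 Ω
Step 3 — Series combination: Z_total = R + C = 40.2 - j35.58 Ω = 53.68∠-41.5° Ω.
Step 4 — Source phasor: V = 110∠24.9° V = 99.77 + j46.31 V.
Step 5 — Ohm's law: I = V / Z_total = (99.77 + j46.31) / (40.2 - j35.58) = 0.82 + j1.878 A.
Step 6 — Convert to polar: |I| = 2.049 A, ∠I = 66.4°.

I = 2.049∠66.4° A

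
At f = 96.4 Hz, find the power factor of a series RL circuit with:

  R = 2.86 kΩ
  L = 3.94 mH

Step 1 — Angular frequency: ω = 2π·f = 2π·96.4 = 605.7 rad/s.
Step 2 — Component impedances:
  R: Z = R = 2860 Ω
  L: Z = jωL = j·605.7·0.00394 = 0 + j2.386 Ω
Step 3 — Series combination: Z_total = R + L = 2860 + j2.386 Ω = 2860∠0.0° Ω.
Step 4 — Power factor: PF = cos(φ) = Re(Z)/|Z| = 2860/2860 = 1.
Step 5 — Type: Im(Z) = 2.386 ⇒ lagging (phase φ = 0.0°).

PF = 1 (lagging, φ = 0.0°)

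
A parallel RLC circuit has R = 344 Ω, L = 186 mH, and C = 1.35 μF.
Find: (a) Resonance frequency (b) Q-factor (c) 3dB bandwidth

Step 1 — Resonance: ω₀ = 1/√(LC) = 1/√(0.186·1.35e-06) = 1996 rad/s.
Step 2 — f₀ = ω₀/(2π) = 317.6 Hz.
Step 3 — Parallel Q: Q = R/(ω₀L) = 344/(1996·0.186) = 0.9268.
Step 4 — Bandwidth: Δω = ω₀/Q = 2153 rad/s; BW = Δω/(2π) = 342.7 Hz.

(a) f₀ = 317.6 Hz  (b) Q = 0.9268  (c) BW = 342.7 Hz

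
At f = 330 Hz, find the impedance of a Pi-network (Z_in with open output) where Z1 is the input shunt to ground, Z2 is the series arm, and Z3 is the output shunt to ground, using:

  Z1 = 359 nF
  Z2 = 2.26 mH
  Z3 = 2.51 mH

Step 1 — Angular frequency: ω = 2π·f = 2π·330 = 2073 rad/s.
Step 2 — Component impedances:
  Z1: Z = 1/(jωC) = -j/(ω·C) = 0 - j1343 Ω
  Z2: Z = jωL = j·2073·0.00226 = 0 + j4.686 Ω
  Z3: Z = jωL = j·2073·0.00251 = 0 + j5.204 Ω
Step 3 — With open output, the series arm Z2 and the output shunt Z3 appear in series to ground: Z2 + Z3 = 0 + j9.89 Ω.
Step 4 — Parallel with input shunt Z1: Z_in = Z1 || (Z2 + Z3) = 0 + j9.964 Ω = 9.964∠90.0° Ω.

Z = 0 + j9.964 Ω = 9.964∠90.0° Ω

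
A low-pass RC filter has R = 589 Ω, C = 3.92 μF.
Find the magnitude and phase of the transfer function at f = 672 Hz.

Step 1 — Angular frequency: ω = 2π·672 = 4222 rad/s.
Step 2 — Transfer function: H(jω) = 1/(1 + jωRC).
Step 3 — Denominator: 1 + jωRC = 1 + j·4222·589·3.92e-06 = 1 + j9.749.
Step 4 — H = 0.01041 - j0.1015.
Step 5 — Magnitude: |H| = 0.102 (-19.8 dB); phase: φ = -84.1°.

|H| = 0.102 (-19.8 dB), φ = -84.1°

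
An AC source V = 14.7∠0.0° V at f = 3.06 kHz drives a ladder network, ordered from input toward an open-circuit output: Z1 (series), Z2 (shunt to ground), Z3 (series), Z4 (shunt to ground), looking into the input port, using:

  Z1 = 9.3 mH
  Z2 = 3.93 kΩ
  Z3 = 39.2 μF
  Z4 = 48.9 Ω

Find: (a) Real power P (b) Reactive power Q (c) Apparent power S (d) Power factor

Step 1 — Angular frequency: ω = 2π·f = 2π·3060 = 1.923e+04 rad/s.
Step 2 — Component impedances:
  Z1: Z = jωL = j·1.923e+04·0.0093 = 0 + j178.8 Ω
  Z2: Z = R = 3930 Ω
  Z3: Z = 1/(jωC) = -j/(ω·C) = 0 - j1.327 Ω
  Z4: Z = R = 48.9 Ω
Step 3 — Ladder network (open output): work backward from the far end, alternating series and parallel combinations. Z_in = 48.3 + j177.5 Ω = 184∠74.8° Ω.
Step 4 — Source phasor: V = 14.7∠0.0° V = 14.7 V.
Step 5 — Current: I = V / Z = 0.02098 - j0.0771 A = 0.07991∠-74.8° A.
Step 6 — Complex power: S = V·I* = 0.3084 + j1.133 VA.
Step 7 — Real power: P = Re(S) = 0.3084 W.
Step 8 — Reactive power: Q = Im(S) = 1.133 VAR.
Step 9 — Apparent power: |S| = 1.175 VA.
Step 10 — Power factor: PF = P/|S| = 0.2625 (lagging).

(a) P = 0.3084 W  (b) Q = 1.133 VAR  (c) S = 1.175 VA  (d) PF = 0.2625 (lagging)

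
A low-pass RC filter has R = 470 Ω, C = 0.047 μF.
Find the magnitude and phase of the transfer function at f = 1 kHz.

Step 1 — Angular frequency: ω = 2π·1000 = 6283 rad/s.
Step 2 — Transfer function: H(jω) = 1/(1 + jωRC).
Step 3 — Denominator: 1 + jωRC = 1 + j·6283·470·4.7e-08 = 1 + j0.1388.
Step 4 — H = 0.9811 - j0.1362.
Step 5 — Magnitude: |H| = 0.9905 (-0.1 dB); phase: φ = -7.9°.

|H| = 0.9905 (-0.1 dB), φ = -7.9°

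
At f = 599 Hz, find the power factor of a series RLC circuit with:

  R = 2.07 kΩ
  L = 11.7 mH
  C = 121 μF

Step 1 — Angular frequency: ω = 2π·f = 2π·599 = 3764 rad/s.
Step 2 — Component impedances:
  R: Z = R = 2070 Ω
  L: Z = jωL = j·3764·0.0117 = 0 + j44.03 Ω
  C: Z = 1/(jωC) = -j/(ω·C) = 0 - j2.196 Ω
Step 3 — Series combination: Z_total = R + L + C = 2070 + j41.84 Ω = 2070∠1.2° Ω.
Step 4 — Power factor: PF = cos(φ) = Re(Z)/|Z| = 2070/2070.4 = 0.9998.
Step 5 — Type: Im(Z) = 41.84 ⇒ lagging (phase φ = 1.2°).

PF = 0.9998 (lagging, φ = 1.2°)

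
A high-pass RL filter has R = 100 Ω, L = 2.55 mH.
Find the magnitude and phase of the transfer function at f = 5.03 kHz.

Step 1 — Angular frequency: ω = 2π·5030 = 3.16e+04 rad/s.
Step 2 — Transfer function: H(jω) = jωL/(R + jωL).
Step 3 — Numerator jωL = j·80.59; denominator R + jωL = 100 + j80.59.
Step 4 — H = 0.3938 + j0.4886.
Step 5 — Magnitude: |H| = 0.6275 (-4.0 dB); phase: φ = 51.1°.

|H| = 0.6275 (-4.0 dB), φ = 51.1°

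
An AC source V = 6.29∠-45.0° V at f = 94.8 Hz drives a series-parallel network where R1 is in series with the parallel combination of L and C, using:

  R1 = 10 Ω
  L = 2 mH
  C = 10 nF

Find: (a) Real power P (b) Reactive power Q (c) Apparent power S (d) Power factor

Step 1 — Angular frequency: ω = 2π·f = 2π·94.8 = 595.6 rad/s.
Step 2 — Component impedances:
  R1: Z = R = 10 Ω
  L: Z = jωL = j·595.6·0.002 = 0 + j1.191 Ω
  C: Z = 1/(jωC) = -j/(ω·C) = 0 - j1.679e+05 Ω
Step 3 — Parallel branch: L || C = 1/(1/L + 1/C) = 0 + j1.191 Ω.
Step 4 — Series with R1: Z_total = R1 + (L || C) = 10 + j1.191 Ω = 10.07∠6.8° Ω.
Step 5 — Source phasor: V = 6.29∠-45.0° V = 4.448 - j4.448 V.
Step 6 — Current: I = V / Z = 0.3863 - j0.4908 A = 0.6246∠-51.8° A.
Step 7 — Complex power: S = V·I* = 3.901 + j0.4647 VA.
Step 8 — Real power: P = Re(S) = 3.901 W.
Step 9 — Reactive power: Q = Im(S) = 0.4647 VAR.
Step 10 — Apparent power: |S| = 3.929 VA.
Step 11 — Power factor: PF = P/|S| = 0.993 (lagging).

(a) P = 3.901 W  (b) Q = 0.4647 VAR  (c) S = 3.929 VA  (d) PF = 0.993 (lagging)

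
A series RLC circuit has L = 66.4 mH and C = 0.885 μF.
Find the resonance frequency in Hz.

Step 1 — Resonance condition Im(Z)=0 gives ω₀ = 1/√(LC).
Step 2 — ω₀ = 1/√(0.0664·8.85e-07) = 4125 rad/s.
Step 3 — f₀ = ω₀/(2π) = 656.5 Hz.

f₀ = 656.5 Hz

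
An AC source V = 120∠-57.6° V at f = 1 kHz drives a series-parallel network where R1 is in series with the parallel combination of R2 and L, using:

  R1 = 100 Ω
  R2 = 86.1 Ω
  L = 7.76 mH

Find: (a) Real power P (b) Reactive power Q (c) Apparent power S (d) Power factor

Step 1 — Angular frequency: ω = 2π·f = 2π·1000 = 6283 rad/s.
Step 2 — Component impedances:
  R1: Z = R = 100 Ω
  R2: Z = R = 86.1 Ω
  L: Z = jωL = j·6283·0.00776 = 0 + j48.76 Ω
Step 3 — Parallel branch: R2 || L = 1/(1/R2 + 1/L) = 20.91 + j36.92 Ω.
Step 4 — Series with R1: Z_total = R1 + (R2 || L) = 120.9 + j36.92 Ω = 126.4∠17.0° Ω.
Step 5 — Source phasor: V = 120∠-57.6° V = 64.3 - j101.3 V.
Step 6 — Current: I = V / Z = 0.2524 - j0.9151 A = 0.9492∠-74.6° A.
Step 7 — Complex power: S = V·I* = 108.9 + j33.27 VA.
Step 8 — Real power: P = Re(S) = 108.9 W.
Step 9 — Reactive power: Q = Im(S) = 33.27 VAR.
Step 10 — Apparent power: |S| = 113.9 VA.
Step 11 — Power factor: PF = P/|S| = 0.9564 (lagging).

(a) P = 108.9 W  (b) Q = 33.27 VAR  (c) S = 113.9 VA  (d) PF = 0.9564 (lagging)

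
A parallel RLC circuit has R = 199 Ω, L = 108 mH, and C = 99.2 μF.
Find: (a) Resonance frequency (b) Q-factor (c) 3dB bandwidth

Step 1 — Resonance: ω₀ = 1/√(LC) = 1/√(0.108·9.92e-05) = 305.5 rad/s.
Step 2 — f₀ = ω₀/(2π) = 48.62 Hz.
Step 3 — Parallel Q: Q = R/(ω₀L) = 199/(305.5·0.108) = 6.031.
Step 4 — Bandwidth: Δω = ω₀/Q = 50.66 rad/s; BW = Δω/(2π) = 8.062 Hz.

(a) f₀ = 48.62 Hz  (b) Q = 6.031  (c) BW = 8.062 Hz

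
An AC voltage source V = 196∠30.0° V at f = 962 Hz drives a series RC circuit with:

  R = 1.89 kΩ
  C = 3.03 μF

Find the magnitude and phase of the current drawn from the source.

Step 1 — Angular frequency: ω = 2π·f = 2π·962 = 6044 rad/s.
Step 2 — Component impedances:
  R: Z = R = 1890 Ω
  C: Z = 1/(jωC) = -j/(ω·C) = 0 - j54.6 Ω
Step 3 — Series combination: Z_total = R + C = 1890 - j54.6 Ω = 1891∠-1.7° Ω.
Step 4 — Source phasor: V = 196∠30.0° V = 169.7 + j98 V.
Step 5 — Ohm's law: I = V / Z_total = (169.7 + j98) / (1890 - j54.6) = 0.08824 + j0.0544 A.
Step 6 — Convert to polar: |I| = 0.1037 A, ∠I = 31.7°.

I = 0.1037∠31.7° A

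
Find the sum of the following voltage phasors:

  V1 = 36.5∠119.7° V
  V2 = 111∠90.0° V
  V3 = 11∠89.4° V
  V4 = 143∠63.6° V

Step 1 — Convert each phasor to rectangular form:
  V1 = 36.5·(cos(119.7°) + j·sin(119.7°)) = -18.08 + j31.71 V
  V2 = 111·(cos(90.0°) + j·sin(90.0°)) = 0 + j111 V
  V3 = 11·(cos(89.4°) + j·sin(89.4°)) = 0.1152 + j11 V
  V4 = 143·(cos(63.6°) + j·sin(63.6°)) = 63.58 + j128.1 V
Step 2 — Sum components: V_total = 45.61 + j281.8 V.
Step 3 — Convert to polar: |V_total| = 285.5 V, ∠V_total = 80.8°.

V_total = 285.5∠80.8° V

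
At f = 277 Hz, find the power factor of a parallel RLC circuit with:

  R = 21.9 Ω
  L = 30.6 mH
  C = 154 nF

Step 1 — Angular frequency: ω = 2π·f = 2π·277 = 1740 rad/s.
Step 2 — Component impedances:
  R: Z = R = 21.9 Ω
  L: Z = jωL = j·1740·0.0306 = 0 + j53.26 Ω
  C: Z = 1/(jωC) = -j/(ω·C) = 0 - j3731 Ω
Step 3 — Parallel combination: 1/Z_total = 1/R + 1/L + 1/C; Z_total = 18.81 + j7.624 Ω = 20.3∠22.1° Ω.
Step 4 — Power factor: PF = cos(φ) = Re(Z)/|Z| = 18.81/20.296 = 0.9268.
Step 5 — Type: Im(Z) = 7.624 ⇒ lagging (phase φ = 22.1°).

PF = 0.9268 (lagging, φ = 22.1°)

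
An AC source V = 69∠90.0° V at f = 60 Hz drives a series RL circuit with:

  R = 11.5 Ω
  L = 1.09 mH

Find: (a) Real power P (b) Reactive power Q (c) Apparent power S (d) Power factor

Step 1 — Angular frequency: ω = 2π·f = 2π·60 = 377 rad/s.
Step 2 — Component impedances:
  R: Z = R = 11.5 Ω
  L: Z = jωL = j·377·0.00109 = 0 + j0.4109 Ω
Step 3 — Series combination: Z_total = R + L = 11.5 + j0.4109 Ω = 11.51∠2.0° Ω.
Step 4 — Source phasor: V = 69∠90.0° V = 0 + j69 V.
Step 5 — Current: I = V / Z = 0.2141 + j5.992 A = 5.996∠88.0° A.
Step 6 — Complex power: S = V·I* = 413.5 + j14.77 VA.
Step 7 — Real power: P = Re(S) = 413.5 W.
Step 8 — Reactive power: Q = Im(S) = 14.77 VAR.
Step 9 — Apparent power: |S| = 413.7 VA.
Step 10 — Power factor: PF = P/|S| = 0.9994 (lagging).

(a) P = 413.5 W  (b) Q = 14.77 VAR  (c) S = 413.7 VA  (d) PF = 0.9994 (lagging)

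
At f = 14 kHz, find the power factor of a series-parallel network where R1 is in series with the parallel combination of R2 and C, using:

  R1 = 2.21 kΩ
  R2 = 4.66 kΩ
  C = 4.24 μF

Step 1 — Angular frequency: ω = 2π·f = 2π·1.4e+04 = 8.796e+04 rad/s.
Step 2 — Component impedances:
  R1: Z = R = 2210 Ω
  R2: Z = R = 4660 Ω
  C: Z = 1/(jωC) = -j/(ω·C) = 0 - j2.681 Ω
Step 3 — Parallel branch: R2 || C = 1/(1/R2 + 1/C) = 0.001543 - j2.681 Ω.
Step 4 — Series with R1: Z_total = R1 + (R2 || C) = 2210 - j2.681 Ω = 2210∠-0.1° Ω.
Step 5 — Power factor: PF = cos(φ) = Re(Z)/|Z| = 2210/2210 = 1.
Step 6 — Type: Im(Z) = -2.681 ⇒ leading (phase φ = -0.1°).

PF = 1 (leading, φ = -0.1°)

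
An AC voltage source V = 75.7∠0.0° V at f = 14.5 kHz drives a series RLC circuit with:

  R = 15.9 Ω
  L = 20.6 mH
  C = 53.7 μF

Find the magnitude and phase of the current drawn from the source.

Step 1 — Angular frequency: ω = 2π·f = 2π·1.45e+04 = 9.111e+04 rad/s.
Step 2 — Component impedances:
  R: Z = R = 15.9 Ω
  L: Z = jωL = j·9.111e+04·0.0206 = 0 + j1877 Ω
  C: Z = 1/(jωC) = -j/(ω·C) = 0 - j0.2044 Ω
Step 3 — Series combination: Z_total = R + L + C = 15.9 + j1877 Ω = 1877∠89.5° Ω.
Step 4 — Source phasor: V = 75.7∠0.0° V = 75.7 V.
Step 5 — Ohm's law: I = V / Z_total = (75.7) / (15.9 + j1877) = 0.0003418 - j0.04034 A.
Step 6 — Convert to polar: |I| = 0.04034 A, ∠I = -89.5°.

I = 0.04034∠-89.5° A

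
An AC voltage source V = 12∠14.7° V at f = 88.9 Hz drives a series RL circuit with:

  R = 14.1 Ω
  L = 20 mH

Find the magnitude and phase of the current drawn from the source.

Step 1 — Angular frequency: ω = 2π·f = 2π·88.9 = 558.6 rad/s.
Step 2 — Component impedances:
  R: Z = R = 14.1 Ω
  L: Z = jωL = j·558.6·0.02 = 0 + j11.17 Ω
Step 3 — Series combination: Z_total = R + L = 14.1 + j11.17 Ω = 17.99∠38.4° Ω.
Step 4 — Source phasor: V = 12∠14.7° V = 11.61 + j3.045 V.
Step 5 — Ohm's law: I = V / Z_total = (11.61 + j3.045) / (14.1 + j11.17) = 0.6109 - j0.268 A.
Step 6 — Convert to polar: |I| = 0.6671 A, ∠I = -23.7°.

I = 0.6671∠-23.7° A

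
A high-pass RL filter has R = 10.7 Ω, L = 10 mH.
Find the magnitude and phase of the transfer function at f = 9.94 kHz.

Step 1 — Angular frequency: ω = 2π·9940 = 6.245e+04 rad/s.
Step 2 — Transfer function: H(jω) = jωL/(R + jωL).
Step 3 — Numerator jωL = j·624.5; denominator R + jωL = 10.7 + j624.5.
Step 4 — H = 0.9997 + j0.01713.
Step 5 — Magnitude: |H| = 0.9999 (-0.0 dB); phase: φ = 1.0°.

|H| = 0.9999 (-0.0 dB), φ = 1.0°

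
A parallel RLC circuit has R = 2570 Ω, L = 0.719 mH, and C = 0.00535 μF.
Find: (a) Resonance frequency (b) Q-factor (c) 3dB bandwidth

Step 1 — Resonance: ω₀ = 1/√(LC) = 1/√(0.000719·5.35e-09) = 5.099e+05 rad/s.
Step 2 — f₀ = ω₀/(2π) = 8.115e+04 Hz.
Step 3 — Parallel Q: Q = R/(ω₀L) = 2570/(5.099e+05·0.000719) = 7.01.
Step 4 — Bandwidth: Δω = ω₀/Q = 7.273e+04 rad/s; BW = Δω/(2π) = 1.158e+04 Hz.

(a) f₀ = 8.115e+04 Hz  (b) Q = 7.01  (c) BW = 1.158e+04 Hz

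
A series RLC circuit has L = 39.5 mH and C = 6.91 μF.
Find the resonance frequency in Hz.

Step 1 — Resonance condition Im(Z)=0 gives ω₀ = 1/√(LC).
Step 2 — ω₀ = 1/√(0.0395·6.91e-06) = 1914 rad/s.
Step 3 — f₀ = ω₀/(2π) = 304.6 Hz.

f₀ = 304.6 Hz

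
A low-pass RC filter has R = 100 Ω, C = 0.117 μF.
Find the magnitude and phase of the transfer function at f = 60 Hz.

Step 1 — Angular frequency: ω = 2π·60 = 377 rad/s.
Step 2 — Transfer function: H(jω) = 1/(1 + jωRC).
Step 3 — Denominator: 1 + jωRC = 1 + j·377·100·1.17e-07 = 1 + j0.004411.
Step 4 — H = 1 - j0.004411.
Step 5 — Magnitude: |H| = 1 (-0.0 dB); phase: φ = -0.3°.

|H| = 1 (-0.0 dB), φ = -0.3°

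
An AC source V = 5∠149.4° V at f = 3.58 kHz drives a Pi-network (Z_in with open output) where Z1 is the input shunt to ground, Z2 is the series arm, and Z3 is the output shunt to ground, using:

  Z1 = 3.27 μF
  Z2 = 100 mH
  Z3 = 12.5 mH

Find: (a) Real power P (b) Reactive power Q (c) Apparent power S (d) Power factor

Step 1 — Angular frequency: ω = 2π·f = 2π·3580 = 2.249e+04 rad/s.
Step 2 — Component impedances:
  Z1: Z = 1/(jωC) = -j/(ω·C) = 0 - j13.6 Ω
  Z2: Z = jωL = j·2.249e+04·0.1 = 0 + j2249 Ω
  Z3: Z = jωL = j·2.249e+04·0.0125 = 0 + j281.2 Ω
Step 3 — With open output, the series arm Z2 and the output shunt Z3 appear in series to ground: Z2 + Z3 = 0 + j2531 Ω.
Step 4 — Parallel with input shunt Z1: Z_in = Z1 || (Z2 + Z3) = 0 - j13.67 Ω = 13.67∠-90.0° Ω.
Step 5 — Source phasor: V = 5∠149.4° V = -4.304 + j2.545 V.
Step 6 — Current: I = V / Z = -0.1862 - j0.3149 A = 0.3658∠-120.6° A.
Step 7 — Complex power: S = V·I* = 0 - j1.829 VA.
Step 8 — Real power: P = Re(S) = 0 W.
Step 9 — Reactive power: Q = Im(S) = -1.829 VAR.
Step 10 — Apparent power: |S| = 1.829 VA.
Step 11 — Power factor: PF = P/|S| = 0 (leading).

(a) P = 0 W  (b) Q = -1.829 VAR  (c) S = 1.829 VA  (d) PF = 0 (leading)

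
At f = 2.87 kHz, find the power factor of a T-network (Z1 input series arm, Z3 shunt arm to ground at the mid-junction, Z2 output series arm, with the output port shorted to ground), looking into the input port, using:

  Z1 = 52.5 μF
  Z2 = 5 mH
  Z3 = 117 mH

Step 1 — Angular frequency: ω = 2π·f = 2π·2870 = 1.803e+04 rad/s.
Step 2 — Component impedances:
  Z1: Z = 1/(jωC) = -j/(ω·C) = 0 - j1.056 Ω
  Z2: Z = jωL = j·1.803e+04·0.005 = 0 + j90.16 Ω
  Z3: Z = jωL = j·1.803e+04·0.117 = 0 + j2110 Ω
Step 3 — With the output port shorted to ground, the output series arm Z2 runs from the junction to ground; the shunt arm Z3 also runs from the junction to ground. They appear in parallel: Z3 || Z2 = 0 + j86.47 Ω.
Step 4 — Series with input arm Z1: Z_in = Z1 + (Z3 || Z2) = 0 + j85.41 Ω = 85.41∠90.0° Ω.
Step 5 — Power factor: PF = cos(φ) = Re(Z)/|Z| = 0/85.41 = 0.
Step 6 — Type: Im(Z) = 85.41 ⇒ lagging (phase φ = 90.0°).

PF = 0 (lagging, φ = 90.0°)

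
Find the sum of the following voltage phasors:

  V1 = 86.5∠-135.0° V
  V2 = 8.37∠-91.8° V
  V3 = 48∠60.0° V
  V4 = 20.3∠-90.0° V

Step 1 — Convert each phasor to rectangular form:
  V1 = 86.5·(cos(-135.0°) + j·sin(-135.0°)) = -61.16 - j61.16 V
  V2 = 8.37·(cos(-91.8°) + j·sin(-91.8°)) = -0.2629 - j8.366 V
  V3 = 48·(cos(60.0°) + j·sin(60.0°)) = 24 + j41.57 V
  V4 = 20.3·(cos(-90.0°) + j·sin(-90.0°)) = 0 - j20.3 V
Step 2 — Sum components: V_total = -37.43 - j48.26 V.
Step 3 — Convert to polar: |V_total| = 61.07 V, ∠V_total = -127.8°.

V_total = 61.07∠-127.8° V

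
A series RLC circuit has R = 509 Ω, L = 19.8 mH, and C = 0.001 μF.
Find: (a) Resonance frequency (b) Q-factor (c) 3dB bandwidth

Step 1 — Resonance: ω₀ = 1/√(LC) = 1/√(0.0198·1e-09) = 2.247e+05 rad/s.
Step 2 — f₀ = ω₀/(2π) = 3.577e+04 Hz.
Step 3 — Series Q: Q = ω₀L/R = 2.247e+05·0.0198/509 = 8.742.
Step 4 — Bandwidth: Δω = ω₀/Q = 2.571e+04 rad/s; BW = Δω/(2π) = 4091 Hz.

(a) f₀ = 3.577e+04 Hz  (b) Q = 8.742  (c) BW = 4091 Hz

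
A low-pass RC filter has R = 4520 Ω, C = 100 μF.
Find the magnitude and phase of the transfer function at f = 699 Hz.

Step 1 — Angular frequency: ω = 2π·699 = 4392 rad/s.
Step 2 — Transfer function: H(jω) = 1/(1 + jωRC).
Step 3 — Denominator: 1 + jωRC = 1 + j·4392·4520·0.0001 = 1 + j1985.
Step 4 — H = 2.538e-07 - j0.0005037.
Step 5 — Magnitude: |H| = 0.0005037 (-66.0 dB); phase: φ = -90.0°.

|H| = 0.0005037 (-66.0 dB), φ = -90.0°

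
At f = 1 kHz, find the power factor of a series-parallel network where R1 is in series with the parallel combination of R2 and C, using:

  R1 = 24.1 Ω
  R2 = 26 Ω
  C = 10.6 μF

Step 1 — Angular frequency: ω = 2π·f = 2π·1000 = 6283 rad/s.
Step 2 — Component impedances:
  R1: Z = R = 24.1 Ω
  R2: Z = R = 26 Ω
  C: Z = 1/(jωC) = -j/(ω·C) = 0 - j15.01 Ω
Step 3 — Parallel branch: R2 || C = 1/(1/R2 + 1/C) = 6.502 - j11.26 Ω.
Step 4 — Series with R1: Z_total = R1 + (R2 || C) = 30.6 - j11.26 Ω = 32.61∠-20.2° Ω.
Step 5 — Power factor: PF = cos(φ) = Re(Z)/|Z| = 30.602/32.608 = 0.9385.
Step 6 — Type: Im(Z) = -11.26 ⇒ leading (phase φ = -20.2°).

PF = 0.9385 (leading, φ = -20.2°)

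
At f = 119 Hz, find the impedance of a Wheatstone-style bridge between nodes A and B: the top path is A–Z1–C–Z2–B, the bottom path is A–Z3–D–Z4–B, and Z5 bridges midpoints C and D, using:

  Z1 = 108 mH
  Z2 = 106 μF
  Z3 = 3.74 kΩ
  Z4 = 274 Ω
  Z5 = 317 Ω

Step 1 — Angular frequency: ω = 2π·f = 2π·119 = 747.7 rad/s.
Step 2 — Component impedances:
  Z1: Z = jωL = j·747.7·0.108 = 0 + j80.75 Ω
  Z2: Z = 1/(jωC) = -j/(ω·C) = 0 - j12.62 Ω
  Z3: Z = R = 3740 Ω
  Z4: Z = R = 274 Ω
  Z5: Z = R = 317 Ω
Step 3 — Bridge requires nodal analysis (the Z5 bridge couples midpoints C and D, so the two paths cannot be reduced to a simple series/parallel combination). Setting node B to ground and injecting 1 A at node A, the 3-node admittance system at A, C, D solves to V_A = Z_AB = 1.677 + j68.11 Ω = 68.13∠88.6° Ω.

Z = 1.677 + j68.11 Ω = 68.13∠88.6° Ω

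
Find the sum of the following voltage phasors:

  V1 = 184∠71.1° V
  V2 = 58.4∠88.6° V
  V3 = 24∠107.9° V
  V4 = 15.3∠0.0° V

Step 1 — Convert each phasor to rectangular form:
  V1 = 184·(cos(71.1°) + j·sin(71.1°)) = 59.6 + j174.1 V
  V2 = 58.4·(cos(88.6°) + j·sin(88.6°)) = 1.427 + j58.38 V
  V3 = 24·(cos(107.9°) + j·sin(107.9°)) = -7.377 + j22.84 V
  V4 = 15.3·(cos(0.0°) + j·sin(0.0°)) = 15.3 V
Step 2 — Sum components: V_total = 68.95 + j255.3 V.
Step 3 — Convert to polar: |V_total| = 264.4 V, ∠V_total = 74.9°.

V_total = 264.4∠74.9° V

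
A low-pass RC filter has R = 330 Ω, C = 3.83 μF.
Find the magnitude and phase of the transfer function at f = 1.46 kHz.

Step 1 — Angular frequency: ω = 2π·1460 = 9173 rad/s.
Step 2 — Transfer function: H(jω) = 1/(1 + jωRC).
Step 3 — Denominator: 1 + jωRC = 1 + j·9173·330·3.83e-06 = 1 + j11.59.
Step 4 — H = 0.007384 - j0.08561.
Step 5 — Magnitude: |H| = 0.08593 (-21.3 dB); phase: φ = -85.1°.

|H| = 0.08593 (-21.3 dB), φ = -85.1°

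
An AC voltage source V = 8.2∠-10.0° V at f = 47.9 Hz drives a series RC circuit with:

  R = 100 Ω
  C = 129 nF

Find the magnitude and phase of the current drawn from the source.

Step 1 — Angular frequency: ω = 2π·f = 2π·47.9 = 301 rad/s.
Step 2 — Component impedances:
  R: Z = R = 100 Ω
  C: Z = 1/(jωC) = -j/(ω·C) = 0 - j2.576e+04 Ω
Step 3 — Series combination: Z_total = R + C = 100 - j2.576e+04 Ω = 2.576e+04∠-89.8° Ω.
Step 4 — Source phasor: V = 8.2∠-10.0° V = 8.075 - j1.424 V.
Step 5 — Ohm's law: I = V / Z_total = (8.075 - j1.424) / (100 - j2.576e+04) = 5.65e-05 + j0.0003133 A.
Step 6 — Convert to polar: |I| = 0.0003184 A, ∠I = 79.8°.

I = 0.0003184∠79.8° A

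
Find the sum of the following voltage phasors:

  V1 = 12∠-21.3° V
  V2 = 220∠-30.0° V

Step 1 — Convert each phasor to rectangular form:
  V1 = 12·(cos(-21.3°) + j·sin(-21.3°)) = 11.18 - j4.359 V
  V2 = 220·(cos(-30.0°) + j·sin(-30.0°)) = 190.5 - j110 V
Step 2 — Sum components: V_total = 201.7 - j114.4 V.
Step 3 — Convert to polar: |V_total| = 231.9 V, ∠V_total = -29.6°.

V_total = 231.9∠-29.6° V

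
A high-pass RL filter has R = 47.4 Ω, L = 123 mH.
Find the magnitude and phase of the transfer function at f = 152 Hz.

Step 1 — Angular frequency: ω = 2π·152 = 955 rad/s.
Step 2 — Transfer function: H(jω) = jωL/(R + jωL).
Step 3 — Numerator jωL = j·117.5; denominator R + jωL = 47.4 + j117.5.
Step 4 — H = 0.86 + j0.347.
Step 5 — Magnitude: |H| = 0.9274 (-0.7 dB); phase: φ = 22.0°.

|H| = 0.9274 (-0.7 dB), φ = 22.0°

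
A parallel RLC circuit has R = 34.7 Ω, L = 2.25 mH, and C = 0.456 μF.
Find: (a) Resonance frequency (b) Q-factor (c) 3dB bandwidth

Step 1 — Resonance: ω₀ = 1/√(LC) = 1/√(0.00225·4.56e-07) = 3.122e+04 rad/s.
Step 2 — f₀ = ω₀/(2π) = 4969 Hz.
Step 3 — Parallel Q: Q = R/(ω₀L) = 34.7/(3.122e+04·0.00225) = 0.494.
Step 4 — Bandwidth: Δω = ω₀/Q = 6.32e+04 rad/s; BW = Δω/(2π) = 1.006e+04 Hz.

(a) f₀ = 4969 Hz  (b) Q = 0.494  (c) BW = 1.006e+04 Hz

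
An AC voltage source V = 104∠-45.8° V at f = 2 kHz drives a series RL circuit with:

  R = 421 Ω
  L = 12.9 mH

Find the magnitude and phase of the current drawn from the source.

Step 1 — Angular frequency: ω = 2π·f = 2π·2000 = 1.257e+04 rad/s.
Step 2 — Component impedances:
  R: Z = R = 421 Ω
  L: Z = jωL = j·1.257e+04·0.0129 = 0 + j162.1 Ω
Step 3 — Series combination: Z_total = R + L = 421 + j162.1 Ω = 451.1∠21.1° Ω.
Step 4 — Source phasor: V = 104∠-45.8° V = 72.51 - j74.56 V.
Step 5 — Ohm's law: I = V / Z_total = (72.51 - j74.56) / (421 + j162.1) = 0.0906 - j0.212 A.
Step 6 — Convert to polar: |I| = 0.2305 A, ∠I = -66.9°.

I = 0.2305∠-66.9° A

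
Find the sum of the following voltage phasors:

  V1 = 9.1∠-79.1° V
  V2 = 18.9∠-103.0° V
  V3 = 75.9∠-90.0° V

Step 1 — Convert each phasor to rectangular form:
  V1 = 9.1·(cos(-79.1°) + j·sin(-79.1°)) = 1.721 - j8.936 V
  V2 = 18.9·(cos(-103.0°) + j·sin(-103.0°)) = -4.252 - j18.42 V
  V3 = 75.9·(cos(-90.0°) + j·sin(-90.0°)) = 0 - j75.9 V
Step 2 — Sum components: V_total = -2.531 - j103.3 V.
Step 3 — Convert to polar: |V_total| = 103.3 V, ∠V_total = -91.4°.

V_total = 103.3∠-91.4° V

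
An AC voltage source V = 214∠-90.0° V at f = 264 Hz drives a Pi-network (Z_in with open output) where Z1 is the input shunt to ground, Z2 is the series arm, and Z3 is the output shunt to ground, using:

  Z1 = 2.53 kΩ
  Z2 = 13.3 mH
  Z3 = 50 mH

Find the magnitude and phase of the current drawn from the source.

Step 1 — Angular frequency: ω = 2π·f = 2π·264 = 1659 rad/s.
Step 2 — Component impedances:
  Z1: Z = R = 2530 Ω
  Z2: Z = jωL = j·1659·0.0133 = 0 + j22.06 Ω
  Z3: Z = jωL = j·1659·0.05 = 0 + j82.94 Ω
Step 3 — With open output, the series arm Z2 and the output shunt Z3 appear in series to ground: Z2 + Z3 = 0 + j105 Ω.
Step 4 — Parallel with input shunt Z1: Z_in = Z1 || (Z2 + Z3) = 4.35 + j104.8 Ω = 104.9∠87.6° Ω.
Step 5 — Source phasor: V = 214∠-90.0° V = 0 - j214 V.
Step 6 — Ohm's law: I = V / Z_total = (0 - j214) / (4.35 + j104.8) = -2.038 - j0.08458 A.
Step 7 — Convert to polar: |I| = 2.04 A, ∠I = -177.6°.

I = 2.04∠-177.6° A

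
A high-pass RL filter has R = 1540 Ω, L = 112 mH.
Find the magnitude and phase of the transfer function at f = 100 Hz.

Step 1 — Angular frequency: ω = 2π·100 = 628.3 rad/s.
Step 2 — Transfer function: H(jω) = jωL/(R + jωL).
Step 3 — Numerator jωL = j·70.37; denominator R + jωL = 1540 + j70.37.
Step 4 — H = 0.002084 + j0.0456.
Step 5 — Magnitude: |H| = 0.04565 (-26.8 dB); phase: φ = 87.4°.

|H| = 0.04565 (-26.8 dB), φ = 87.4°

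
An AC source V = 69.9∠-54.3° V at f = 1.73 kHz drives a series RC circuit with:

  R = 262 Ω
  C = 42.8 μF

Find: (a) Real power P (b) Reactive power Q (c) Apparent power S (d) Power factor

Step 1 — Angular frequency: ω = 2π·f = 2π·1730 = 1.087e+04 rad/s.
Step 2 — Component impedances:
  R: Z = R = 262 Ω
  C: Z = 1/(jωC) = -j/(ω·C) = 0 - j2.149 Ω
Step 3 — Series combination: Z_total = R + C = 262 - j2.149 Ω = 262∠-0.5° Ω.
Step 4 — Source phasor: V = 69.9∠-54.3° V = 40.79 - j56.76 V.
Step 5 — Current: I = V / Z = 0.1575 - j0.2154 A = 0.2668∠-53.8° A.
Step 6 — Complex power: S = V·I* = 18.65 - j0.153 VA.
Step 7 — Real power: P = Re(S) = 18.65 W.
Step 8 — Reactive power: Q = Im(S) = -0.153 VAR.
Step 9 — Apparent power: |S| = 18.65 VA.
Step 10 — Power factor: PF = P/|S| = 1 (leading).

(a) P = 18.65 W  (b) Q = -0.153 VAR  (c) S = 18.65 VA  (d) PF = 1 (leading)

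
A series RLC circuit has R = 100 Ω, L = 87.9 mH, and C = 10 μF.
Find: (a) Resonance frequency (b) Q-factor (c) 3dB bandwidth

Step 1 — Resonance: ω₀ = 1/√(LC) = 1/√(0.0879·1e-05) = 1067 rad/s.
Step 2 — f₀ = ω₀/(2π) = 169.8 Hz.
Step 3 — Series Q: Q = ω₀L/R = 1067·0.0879/100 = 0.9375.
Step 4 — Bandwidth: Δω = ω₀/Q = 1138 rad/s; BW = Δω/(2π) = 181.1 Hz.

(a) f₀ = 169.8 Hz  (b) Q = 0.9375  (c) BW = 181.1 Hz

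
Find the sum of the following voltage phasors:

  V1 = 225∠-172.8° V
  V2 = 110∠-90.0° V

Step 1 — Convert each phasor to rectangular form:
  V1 = 225·(cos(-172.8°) + j·sin(-172.8°)) = -223.2 - j28.2 V
  V2 = 110·(cos(-90.0°) + j·sin(-90.0°)) = 0 - j110 V
Step 2 — Sum components: V_total = -223.2 - j138.2 V.
Step 3 — Convert to polar: |V_total| = 262.5 V, ∠V_total = -148.2°.

V_total = 262.5∠-148.2° V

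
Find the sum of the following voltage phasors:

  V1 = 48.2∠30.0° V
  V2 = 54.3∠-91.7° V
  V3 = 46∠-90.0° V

Step 1 — Convert each phasor to rectangular form:
  V1 = 48.2·(cos(30.0°) + j·sin(30.0°)) = 41.74 + j24.1 V
  V2 = 54.3·(cos(-91.7°) + j·sin(-91.7°)) = -1.611 - j54.28 V
  V3 = 46·(cos(-90.0°) + j·sin(-90.0°)) = 0 - j46 V
Step 2 — Sum components: V_total = 40.13 - j76.18 V.
Step 3 — Convert to polar: |V_total| = 86.1 V, ∠V_total = -62.2°.

V_total = 86.1∠-62.2° V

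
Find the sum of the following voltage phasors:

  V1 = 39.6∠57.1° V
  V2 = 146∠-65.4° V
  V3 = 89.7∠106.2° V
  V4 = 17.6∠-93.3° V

Step 1 — Convert each phasor to rectangular form:
  V1 = 39.6·(cos(57.1°) + j·sin(57.1°)) = 21.51 + j33.25 V
  V2 = 146·(cos(-65.4°) + j·sin(-65.4°)) = 60.78 - j132.7 V
  V3 = 89.7·(cos(106.2°) + j·sin(106.2°)) = -25.03 + j86.14 V
  V4 = 17.6·(cos(-93.3°) + j·sin(-93.3°)) = -1.013 - j17.57 V
Step 2 — Sum components: V_total = 56.25 - j30.93 V.
Step 3 — Convert to polar: |V_total| = 64.19 V, ∠V_total = -28.8°.

V_total = 64.19∠-28.8° V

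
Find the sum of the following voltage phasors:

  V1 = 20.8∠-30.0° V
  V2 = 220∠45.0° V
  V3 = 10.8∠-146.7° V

Step 1 — Convert each phasor to rectangular form:
  V1 = 20.8·(cos(-30.0°) + j·sin(-30.0°)) = 18.01 - j10.4 V
  V2 = 220·(cos(45.0°) + j·sin(45.0°)) = 155.6 + j155.6 V
  V3 = 10.8·(cos(-146.7°) + j·sin(-146.7°)) = -9.027 - j5.929 V
Step 2 — Sum components: V_total = 164.6 + j139.2 V.
Step 3 — Convert to polar: |V_total| = 215.6 V, ∠V_total = 40.2°.

V_total = 215.6∠40.2° V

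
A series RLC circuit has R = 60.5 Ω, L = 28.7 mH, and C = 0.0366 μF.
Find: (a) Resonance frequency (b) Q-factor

Step 1 — Resonance condition Im(Z)=0 gives ω₀ = 1/√(LC).
Step 2 — ω₀ = 1/√(0.0287·3.66e-08) = 3.085e+04 rad/s.
Step 3 — f₀ = ω₀/(2π) = 4911 Hz.
Step 4 — Series Q: Q = ω₀L/R = 3.085e+04·0.0287/60.5 = 14.64.

(a) f₀ = 4911 Hz  (b) Q = 14.64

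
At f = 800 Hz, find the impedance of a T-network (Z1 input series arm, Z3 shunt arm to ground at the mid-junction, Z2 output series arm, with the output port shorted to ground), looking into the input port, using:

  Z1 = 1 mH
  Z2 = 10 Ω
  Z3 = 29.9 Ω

Step 1 — Angular frequency: ω = 2π·f = 2π·800 = 5027 rad/s.
Step 2 — Component impedances:
  Z1: Z = jωL = j·5027·0.001 = 0 + j5.027 Ω
  Z2: Z = R = 10 Ω
  Z3: Z = R = 29.9 Ω
Step 3 — With the output port shorted to ground, the output series arm Z2 runs from the junction to ground; the shunt arm Z3 also runs from the junction to ground. They appear in parallel: Z3 || Z2 = 7.494 Ω.
Step 4 — Series with input arm Z1: Z_in = Z1 + (Z3 || Z2) = 7.494 + j5.027 Ω = 9.023∠33.9° Ω.

Z = 7.494 + j5.027 Ω = 9.023∠33.9° Ω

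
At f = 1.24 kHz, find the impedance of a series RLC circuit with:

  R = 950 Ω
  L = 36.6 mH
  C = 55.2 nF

Step 1 — Angular frequency: ω = 2π·f = 2π·1240 = 7791 rad/s.
Step 2 — Component impedances:
  R: Z = R = 950 Ω
  L: Z = jωL = j·7791·0.0366 = 0 + j285.2 Ω
  C: Z = 1/(jωC) = -j/(ω·C) = 0 - j2325 Ω
Step 3 — Series combination: Z_total = R + L + C = 950 - j2040 Ω = 2250∠-65.0° Ω.

Z = 950 - j2040 Ω = 2250∠-65.0° Ω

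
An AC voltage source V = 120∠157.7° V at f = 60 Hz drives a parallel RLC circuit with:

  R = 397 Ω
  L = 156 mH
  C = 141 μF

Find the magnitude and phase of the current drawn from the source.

Step 1 — Angular frequency: ω = 2π·f = 2π·60 = 377 rad/s.
Step 2 — Component impedances:
  R: Z = R = 397 Ω
  L: Z = jωL = j·377·0.156 = 0 + j58.81 Ω
  C: Z = 1/(jωC) = -j/(ω·C) = 0 - j18.81 Ω
Step 3 — Parallel combination: 1/Z_total = 1/R + 1/L + 1/C; Z_total = 1.918 - j27.53 Ω = 27.59∠-86.0° Ω.
Step 4 — Source phasor: V = 120∠157.7° V = -111 + j45.53 V.
Step 5 — Ohm's law: I = V / Z_total = (-111 + j45.53) / (1.918 - j27.53) = -1.926 - j3.899 A.
Step 6 — Convert to polar: |I| = 4.349 A, ∠I = -116.3°.

I = 4.349∠-116.3° A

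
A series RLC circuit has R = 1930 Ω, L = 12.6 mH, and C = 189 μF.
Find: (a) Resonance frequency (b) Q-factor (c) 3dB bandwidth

Step 1 — Resonance condition Im(Z)=0 gives ω₀ = 1/√(LC).
Step 2 — ω₀ = 1/√(0.0126·0.000189) = 648 rad/s.
Step 3 — f₀ = ω₀/(2π) = 103.1 Hz.
Step 4 — Series Q: Q = ω₀L/R = 648·0.0126/1930 = 0.004231.
Step 5 — 3dB bandwidth: Δω = ω₀/Q = 1.532e+05 rad/s; BW = Δω/(2π) = 2.438e+04 Hz.

(a) f₀ = 103.1 Hz  (b) Q = 0.004231  (c) BW = 2.438e+04 Hz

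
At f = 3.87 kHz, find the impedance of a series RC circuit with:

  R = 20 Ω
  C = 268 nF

Step 1 — Angular frequency: ω = 2π·f = 2π·3870 = 2.432e+04 rad/s.
Step 2 — Component impedances:
  R: Z = R = 20 Ω
  C: Z = 1/(jωC) = -j/(ω·C) = 0 - j153.5 Ω
Step 3 — Series combination: Z_total = R + C = 20 - j153.5 Ω = 154.8∠-82.6° Ω.

Z = 20 - j153.5 Ω = 154.8∠-82.6° Ω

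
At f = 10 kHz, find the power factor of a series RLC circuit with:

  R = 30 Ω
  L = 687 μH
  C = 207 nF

Step 1 — Angular frequency: ω = 2π·f = 2π·1e+04 = 6.283e+04 rad/s.
Step 2 — Component impedances:
  R: Z = R = 30 Ω
  L: Z = jωL = j·6.283e+04·0.000687 = 0 + j43.17 Ω
  C: Z = 1/(jωC) = -j/(ω·C) = 0 - j76.89 Ω
Step 3 — Series combination: Z_total = R + L + C = 30 - j33.72 Ω = 45.13∠-48.3° Ω.
Step 4 — Power factor: PF = cos(φ) = Re(Z)/|Z| = 30/45.13 = 0.6647.
Step 5 — Type: Im(Z) = -33.72 ⇒ leading (phase φ = -48.3°).

PF = 0.6647 (leading, φ = -48.3°)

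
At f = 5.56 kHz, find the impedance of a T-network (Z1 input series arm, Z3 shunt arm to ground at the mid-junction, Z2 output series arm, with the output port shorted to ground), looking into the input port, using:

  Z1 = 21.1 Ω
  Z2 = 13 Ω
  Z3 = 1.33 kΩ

Step 1 — Angular frequency: ω = 2π·f = 2π·5560 = 3.493e+04 rad/s.
Step 2 — Component impedances:
  Z1: Z = R = 21.1 Ω
  Z2: Z = R = 13 Ω
  Z3: Z = R = 1330 Ω
Step 3 — With the output port shorted to ground, the output series arm Z2 runs from the junction to ground; the shunt arm Z3 also runs from the junction to ground. They appear in parallel: Z3 || Z2 = 12.87 Ω.
Step 4 — Series with input arm Z1: Z_in = Z1 + (Z3 || Z2) = 33.97 Ω = 33.97∠0.0° Ω.

Z = 33.97 Ω = 33.97∠0.0° Ω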